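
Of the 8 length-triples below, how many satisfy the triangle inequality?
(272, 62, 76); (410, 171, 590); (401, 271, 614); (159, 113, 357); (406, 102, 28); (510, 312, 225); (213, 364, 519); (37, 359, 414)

(62,76,272): 62+76 ≤ 272 → not valid
(171,410,590): 171+410 ≤ 590 → not valid
(271,401,614): 271+401 > 614 → valid
(113,159,357): 113+159 ≤ 357 → not valid
(28,102,406): 28+102 ≤ 406 → not valid
(225,312,510): 225+312 > 510 → valid
(213,364,519): 213+364 > 519 → valid
(37,359,414): 37+359 ≤ 414 → not valid
3 of the 8 triples form a triangle.

3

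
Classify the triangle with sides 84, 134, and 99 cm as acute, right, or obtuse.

Compare the square of the longest side to the sum of squares of the other two: 84² + 99² = 16857 < 17956 = 134².

obtuse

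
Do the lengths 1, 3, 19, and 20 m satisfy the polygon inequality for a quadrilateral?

A quadrilateral exists iff every side is shorter than the sum of the others — equivalently, the longest side is less than the sum of the rest.
Longest side 20 < 23 (sum of the remaining 3), so yes.

Yes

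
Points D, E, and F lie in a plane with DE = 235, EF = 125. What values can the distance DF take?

110 ≤ DF ≤ 360

By the triangle inequality, |235 − 125| ≤ DF ≤ 235 + 125.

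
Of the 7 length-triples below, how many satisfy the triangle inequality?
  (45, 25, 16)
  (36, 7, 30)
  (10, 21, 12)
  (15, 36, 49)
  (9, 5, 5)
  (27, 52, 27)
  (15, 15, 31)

5

(16,25,45): 16+25 ≤ 45 → not valid
(7,30,36): 7+30 > 36 → valid
(10,12,21): 10+12 > 21 → valid
(15,36,49): 15+36 > 49 → valid
(5,5,9): 5+5 > 9 → valid
(27,27,52): 27+27 > 52 → valid
(15,15,31): 15+15 ≤ 31 → not valid
5 of the 7 triples form a triangle.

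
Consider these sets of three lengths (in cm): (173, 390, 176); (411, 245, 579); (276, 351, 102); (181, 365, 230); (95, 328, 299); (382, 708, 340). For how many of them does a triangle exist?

(173,176,390): 173+176 ≤ 390 → not valid
(245,411,579): 245+411 > 579 → valid
(102,276,351): 102+276 > 351 → valid
(181,230,365): 181+230 > 365 → valid
(95,299,328): 95+299 > 328 → valid
(340,382,708): 340+382 > 708 → valid
5 of the 6 triples form a triangle.

5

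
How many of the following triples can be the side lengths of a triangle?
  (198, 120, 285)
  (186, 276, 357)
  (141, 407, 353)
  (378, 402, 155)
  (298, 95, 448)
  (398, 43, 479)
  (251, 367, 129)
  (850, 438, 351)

(120,198,285): 120+198 > 285 → valid
(186,276,357): 186+276 > 357 → valid
(141,353,407): 141+353 > 407 → valid
(155,378,402): 155+378 > 402 → valid
(95,298,448): 95+298 ≤ 448 → not valid
(43,398,479): 43+398 ≤ 479 → not valid
(129,251,367): 129+251 > 367 → valid
(351,438,850): 351+438 ≤ 850 → not valid
5 of the 8 triples form a triangle.

5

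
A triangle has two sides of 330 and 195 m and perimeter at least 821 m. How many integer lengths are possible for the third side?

229

Triangle inequality: 135 < x < 525. Perimeter ≥ 821 gives x ≥ 821 − 330 − 195 = 296.
So 296 ≤ x < 525; integers 296 through 524: 229 values.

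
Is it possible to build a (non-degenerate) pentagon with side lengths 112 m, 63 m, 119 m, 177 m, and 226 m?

A pentagon exists iff every side is shorter than the sum of the others — equivalently, the longest side is less than the sum of the rest.
Longest side 226 < 471 (sum of the remaining 4), so yes.

Yes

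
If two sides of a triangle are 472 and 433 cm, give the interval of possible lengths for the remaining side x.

39 < x < 905

By the triangle inequality, x must be less than 472 + 433 = 905 and greater than |472 − 433| = 39.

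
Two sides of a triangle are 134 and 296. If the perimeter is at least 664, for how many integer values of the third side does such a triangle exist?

196

Triangle inequality: 162 < x < 430. Perimeter ≥ 664 gives x ≥ 664 − 134 − 296 = 234.
So 234 ≤ x < 430; integers 234 through 429: 196 values.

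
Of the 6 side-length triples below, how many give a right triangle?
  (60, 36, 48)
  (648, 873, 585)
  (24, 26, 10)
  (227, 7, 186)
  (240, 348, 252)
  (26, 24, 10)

(60,36,48): 36²+48² = 3600 = 60² → right
(648,873,585): 585²+648² = 762129 = 873² → right
(24,26,10): 10²+24² = 676 = 26² → right
(227,7,186): 7+186 ≤ 227, not a triangle
(240,348,252): 240²+252² = 121104 = 348² → right
(26,24,10): 10²+24² = 676 = 26² → right
5 of the 6 are right.

5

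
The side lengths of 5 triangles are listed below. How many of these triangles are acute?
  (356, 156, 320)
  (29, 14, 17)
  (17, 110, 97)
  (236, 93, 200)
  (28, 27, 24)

1

(356,156,320): 156²+320² = 126736 = 356² → right
(29,14,17): 14²+17² = 485 < 841 = 29² → obtuse
(17,110,97): 17²+97² = 9698 < 12100 = 110² → obtuse
(236,93,200): 93²+200² = 48649 < 55696 = 236² → obtuse
(28,27,24): 24²+27² = 1305 > 784 = 28² → acute
1 of the 5 is acute.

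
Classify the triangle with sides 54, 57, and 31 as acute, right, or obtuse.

Compare the square of the longest side to the sum of squares of the other two: 31² + 54² = 3877 > 3249 = 57².

acute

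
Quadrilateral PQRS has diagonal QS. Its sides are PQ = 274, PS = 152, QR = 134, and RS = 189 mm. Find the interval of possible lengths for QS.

From triangle PQS: |274 − 152| < QS < 274 + 152, i.e. 122 < QS < 426.
From triangle RQS: 55 < QS < 323.
Both must hold, so QS lies in the intersection.

122 < QS < 323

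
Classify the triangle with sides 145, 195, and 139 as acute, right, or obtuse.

Compare the square of the longest side to the sum of squares of the other two: 139² + 145² = 40346 > 38025 = 195².

acute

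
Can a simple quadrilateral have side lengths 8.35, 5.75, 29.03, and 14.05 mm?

No

For a quadrilateral, each side must be shorter than the sum of the others.
Here the longest side is 29.03, but the remaining 3 sides sum to only 28.15.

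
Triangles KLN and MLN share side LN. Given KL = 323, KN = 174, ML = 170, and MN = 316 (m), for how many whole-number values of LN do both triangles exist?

336

From triangle KLN: 149 < LN < 497.
From triangle MLN: 146 < LN < 486.
Intersection: 149 < LN < 486, so integers 150 through 485: 336 values.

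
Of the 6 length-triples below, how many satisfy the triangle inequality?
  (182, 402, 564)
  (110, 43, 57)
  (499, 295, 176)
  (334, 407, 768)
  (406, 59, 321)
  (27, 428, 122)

(182,402,564): 182+402 > 564 → valid
(43,57,110): 43+57 ≤ 110 → not valid
(176,295,499): 176+295 ≤ 499 → not valid
(334,407,768): 334+407 ≤ 768 → not valid
(59,321,406): 59+321 ≤ 406 → not valid
(27,122,428): 27+122 ≤ 428 → not valid
1 of the 6 triples forms a triangle.

1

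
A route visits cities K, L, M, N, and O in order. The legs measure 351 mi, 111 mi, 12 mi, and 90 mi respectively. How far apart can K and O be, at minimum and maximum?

The maximum is all hops collinear in one direction: 351 + 111 + 12 + 90 = 564.
The longest hop is 351; the others sum to 213. Folding the others back against it leaves at least 351 − 213 = 138.

138 ≤ KO ≤ 564 mi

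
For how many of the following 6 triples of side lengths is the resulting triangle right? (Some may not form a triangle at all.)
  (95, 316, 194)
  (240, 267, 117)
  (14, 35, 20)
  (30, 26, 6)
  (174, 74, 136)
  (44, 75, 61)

1

(95,316,194): 95+194 ≤ 316, not a triangle
(240,267,117): 117²+240² = 71289 = 267² → right
(14,35,20): 14+20 ≤ 35, not a triangle
(30,26,6): 6²+26² = 712 < 900 = 30² → obtuse
(174,74,136): 74²+136² = 23972 < 30276 = 174² → obtuse
(44,75,61): 44²+61² = 5657 > 5625 = 75² → acute
1 of the 6 is right.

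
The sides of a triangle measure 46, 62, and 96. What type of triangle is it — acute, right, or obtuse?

obtuse

Compare the square of the longest side to the sum of squares of the other two: 46² + 62² = 5960 < 9216 = 96².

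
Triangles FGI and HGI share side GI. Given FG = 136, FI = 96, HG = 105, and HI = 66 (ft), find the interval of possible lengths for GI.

40 < GI < 171

From triangle FGI: |136 − 96| < GI < 136 + 96, i.e. 40 < GI < 232.
From triangle HGI: 39 < GI < 171.
Both must hold, so GI lies in the intersection.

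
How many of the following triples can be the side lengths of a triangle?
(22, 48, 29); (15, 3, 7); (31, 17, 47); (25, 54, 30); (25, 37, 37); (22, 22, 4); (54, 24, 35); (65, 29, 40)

(22,29,48): 22+29 > 48 → valid
(3,7,15): 3+7 ≤ 15 → not valid
(17,31,47): 17+31 > 47 → valid
(25,30,54): 25+30 > 54 → valid
(25,37,37): 25+37 > 37 → valid
(4,22,22): 4+22 > 22 → valid
(24,35,54): 24+35 > 54 → valid
(29,40,65): 29+40 > 65 → valid
7 of the 8 triples form a triangle.

7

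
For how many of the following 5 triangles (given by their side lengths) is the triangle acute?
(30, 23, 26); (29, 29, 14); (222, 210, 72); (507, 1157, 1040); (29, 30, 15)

(30,23,26): 23²+26² = 1205 > 900 = 30² → acute
(29,29,14): 14²+29² = 1037 > 841 = 29² → acute
(222,210,72): 72²+210² = 49284 = 222² → right
(507,1157,1040): 507²+1040² = 1338649 = 1157² → right
(29,30,15): 15²+29² = 1066 > 900 = 30² → acute
3 of the 5 are acute.

3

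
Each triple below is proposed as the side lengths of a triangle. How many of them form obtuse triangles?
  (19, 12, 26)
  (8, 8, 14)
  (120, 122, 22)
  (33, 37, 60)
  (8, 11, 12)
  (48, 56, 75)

(19,12,26): 12²+19² = 505 < 676 = 26² → obtuse
(8,8,14): 8²+8² = 128 < 196 = 14² → obtuse
(120,122,22): 22²+120² = 14884 = 122² → right
(33,37,60): 33²+37² = 2458 < 3600 = 60² → obtuse
(8,11,12): 8²+11² = 185 > 144 = 12² → acute
(48,56,75): 48²+56² = 5440 < 5625 = 75² → obtuse
4 of the 6 are obtuse.

4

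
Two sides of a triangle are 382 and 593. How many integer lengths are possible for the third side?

763

The third side lies in the open interval (211, 975).
Integers from 212 to 974 inclusive: 974 − 212 + 1 = 763.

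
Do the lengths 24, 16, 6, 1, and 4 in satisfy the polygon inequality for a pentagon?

Yes

A pentagon exists iff every side is shorter than the sum of the others — equivalently, the longest side is less than the sum of the rest.
Longest side 24 < 27 (sum of the remaining 4), so yes.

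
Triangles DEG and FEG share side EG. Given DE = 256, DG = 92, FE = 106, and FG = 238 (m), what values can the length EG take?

From triangle DEG: |256 − 92| < EG < 256 + 92, i.e. 164 < EG < 348.
From triangle FEG: 132 < EG < 344.
Both must hold, so EG lies in the intersection.

164 < EG < 344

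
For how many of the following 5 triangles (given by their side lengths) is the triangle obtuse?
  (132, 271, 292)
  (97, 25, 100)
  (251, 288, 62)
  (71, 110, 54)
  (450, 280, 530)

(132,271,292): 132²+271² = 90865 > 85264 = 292² → acute
(97,25,100): 25²+97² = 10034 > 10000 = 100² → acute
(251,288,62): 62²+251² = 66845 < 82944 = 288² → obtuse
(71,110,54): 54²+71² = 7957 < 12100 = 110² → obtuse
(450,280,530): 280²+450² = 280900 = 530² → right
2 of the 5 are obtuse.

2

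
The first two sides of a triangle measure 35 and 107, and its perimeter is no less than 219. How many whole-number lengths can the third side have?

Triangle inequality: 72 < x < 142. Perimeter ≥ 219 gives x ≥ 219 − 35 − 107 = 77.
So 77 ≤ x < 142; integers 77 through 141: 65 values.

65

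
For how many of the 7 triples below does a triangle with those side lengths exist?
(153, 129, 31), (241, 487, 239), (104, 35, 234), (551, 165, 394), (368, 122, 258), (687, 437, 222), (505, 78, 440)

(31,129,153): 31+129 > 153 → valid
(239,241,487): 239+241 ≤ 487 → not valid
(35,104,234): 35+104 ≤ 234 → not valid
(165,394,551): 165+394 > 551 → valid
(122,258,368): 122+258 > 368 → valid
(222,437,687): 222+437 ≤ 687 → not valid
(78,440,505): 78+440 > 505 → valid
4 of the 7 triples form a triangle.

4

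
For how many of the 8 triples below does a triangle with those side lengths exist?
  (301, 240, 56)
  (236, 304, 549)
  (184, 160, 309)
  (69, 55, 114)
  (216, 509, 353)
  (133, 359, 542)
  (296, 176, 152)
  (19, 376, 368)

5

(56,240,301): 56+240 ≤ 301 → not valid
(236,304,549): 236+304 ≤ 549 → not valid
(160,184,309): 160+184 > 309 → valid
(55,69,114): 55+69 > 114 → valid
(216,353,509): 216+353 > 509 → valid
(133,359,542): 133+359 ≤ 542 → not valid
(152,176,296): 152+176 > 296 → valid
(19,368,376): 19+368 > 376 → valid
5 of the 8 triples form a triangle.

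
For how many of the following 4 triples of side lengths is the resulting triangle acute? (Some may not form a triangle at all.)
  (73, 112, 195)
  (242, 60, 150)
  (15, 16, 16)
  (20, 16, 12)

(73,112,195): 73+112 ≤ 195, not a triangle
(242,60,150): 60+150 ≤ 242, not a triangle
(15,16,16): 15²+16² = 481 > 256 = 16² → acute
(20,16,12): 12²+16² = 400 = 20² → right
1 of the 4 is acute.

1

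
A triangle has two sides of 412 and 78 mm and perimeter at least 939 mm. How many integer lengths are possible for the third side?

Triangle inequality: 334 < x < 490. Perimeter ≥ 939 gives x ≥ 939 − 412 − 78 = 449.
So 449 ≤ x < 490; integers 449 through 489: 41 values.

41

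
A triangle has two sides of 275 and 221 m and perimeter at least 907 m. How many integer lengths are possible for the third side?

Triangle inequality: 54 < x < 496. Perimeter ≥ 907 gives x ≥ 907 − 275 − 221 = 411.
So 411 ≤ x < 496; integers 411 through 495: 85 values.

85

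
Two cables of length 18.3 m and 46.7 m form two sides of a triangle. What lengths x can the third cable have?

By the triangle inequality, x must be less than 18.3 + 46.7 = 65.0 and greater than |18.3 − 46.7| = 28.4.

28.4 < x < 65.0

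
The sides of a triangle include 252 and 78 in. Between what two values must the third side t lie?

174 < t < 330 (in)

By the triangle inequality, t must be less than 252 + 78 = 330 and greater than |252 − 78| = 174.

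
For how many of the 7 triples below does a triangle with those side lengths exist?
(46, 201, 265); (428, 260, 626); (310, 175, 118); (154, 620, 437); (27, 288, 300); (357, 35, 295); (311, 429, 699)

3

(46,201,265): 46+201 ≤ 265 → not valid
(260,428,626): 260+428 > 626 → valid
(118,175,310): 118+175 ≤ 310 → not valid
(154,437,620): 154+437 ≤ 620 → not valid
(27,288,300): 27+288 > 300 → valid
(35,295,357): 35+295 ≤ 357 → not valid
(311,429,699): 311+429 > 699 → valid
3 of the 7 triples form a triangle.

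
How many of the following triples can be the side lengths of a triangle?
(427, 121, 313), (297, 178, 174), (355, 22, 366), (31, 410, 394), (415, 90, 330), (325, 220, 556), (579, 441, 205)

(121,313,427): 121+313 > 427 → valid
(174,178,297): 174+178 > 297 → valid
(22,355,366): 22+355 > 366 → valid
(31,394,410): 31+394 > 410 → valid
(90,330,415): 90+330 > 415 → valid
(220,325,556): 220+325 ≤ 556 → not valid
(205,441,579): 205+441 > 579 → valid
6 of the 7 triples form a triangle.

6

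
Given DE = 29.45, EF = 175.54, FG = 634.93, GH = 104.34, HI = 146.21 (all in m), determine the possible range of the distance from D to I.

The maximum is all hops collinear in one direction: 29.45 + 175.54 + 634.93 + 104.34 + 146.21 = 1090.47.
The longest hop is 634.93; the others sum to 455.54. Folding the others back against it leaves at least 634.93 − 455.54 = 179.39.

179.39 ≤ DI ≤ 1090.47 m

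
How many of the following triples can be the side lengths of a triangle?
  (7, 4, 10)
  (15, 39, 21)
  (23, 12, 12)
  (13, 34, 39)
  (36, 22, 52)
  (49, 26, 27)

(4,7,10): 4+7 > 10 → valid
(15,21,39): 15+21 ≤ 39 → not valid
(12,12,23): 12+12 > 23 → valid
(13,34,39): 13+34 > 39 → valid
(22,36,52): 22+36 > 52 → valid
(26,27,49): 26+27 > 49 → valid
5 of the 6 triples form a triangle.

5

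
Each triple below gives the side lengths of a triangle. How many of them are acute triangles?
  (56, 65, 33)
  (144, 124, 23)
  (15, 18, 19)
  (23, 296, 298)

1

(56,65,33): 33²+56² = 4225 = 65² → right
(144,124,23): 23²+124² = 15905 < 20736 = 144² → obtuse
(15,18,19): 15²+18² = 549 > 361 = 19² → acute
(23,296,298): 23²+296² = 88145 < 88804 = 298² → obtuse
1 of the 4 is acute.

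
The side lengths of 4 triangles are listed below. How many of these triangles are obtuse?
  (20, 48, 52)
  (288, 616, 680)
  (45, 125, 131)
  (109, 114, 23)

(20,48,52): 20²+48² = 2704 = 52² → right
(288,616,680): 288²+616² = 462400 = 680² → right
(45,125,131): 45²+125² = 17650 > 17161 = 131² → acute
(109,114,23): 23²+109² = 12410 < 12996 = 114² → obtuse
1 of the 4 is obtuse.

1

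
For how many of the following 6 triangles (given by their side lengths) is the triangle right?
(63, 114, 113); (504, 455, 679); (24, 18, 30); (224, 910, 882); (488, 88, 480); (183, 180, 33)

(63,114,113): 63²+113² = 16738 > 12996 = 114² → acute
(504,455,679): 455²+504² = 461041 = 679² → right
(24,18,30): 18²+24² = 900 = 30² → right
(224,910,882): 224²+882² = 828100 = 910² → right
(488,88,480): 88²+480² = 238144 = 488² → right
(183,180,33): 33²+180² = 33489 = 183² → right
5 of the 6 are right.

5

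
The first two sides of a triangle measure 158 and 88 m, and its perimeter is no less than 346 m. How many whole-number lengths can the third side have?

146

Triangle inequality: 70 < x < 246. Perimeter ≥ 346 gives x ≥ 346 − 158 − 88 = 100.
So 100 ≤ x < 246; integers 100 through 245: 146 values.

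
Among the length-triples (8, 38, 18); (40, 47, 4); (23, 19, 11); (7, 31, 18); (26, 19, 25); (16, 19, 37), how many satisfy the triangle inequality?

(8,18,38): 8+18 ≤ 38 → not valid
(4,40,47): 4+40 ≤ 47 → not valid
(11,19,23): 11+19 > 23 → valid
(7,18,31): 7+18 ≤ 31 → not valid
(19,25,26): 19+25 > 26 → valid
(16,19,37): 16+19 ≤ 37 → not valid
2 of the 6 triples form a triangle.

2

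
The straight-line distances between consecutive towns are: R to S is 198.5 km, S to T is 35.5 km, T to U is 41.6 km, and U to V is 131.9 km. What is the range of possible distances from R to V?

0 ≤ RV ≤ 407.5 km

The maximum is all hops collinear in one direction: 198.5 + 35.5 + 41.6 + 131.9 = 407.5.
The longest hop is 198.5; the others sum to 209.0. Since 198.5 ≤ 209.0, the path can fold back on itself completely, so the minimum distance is 0.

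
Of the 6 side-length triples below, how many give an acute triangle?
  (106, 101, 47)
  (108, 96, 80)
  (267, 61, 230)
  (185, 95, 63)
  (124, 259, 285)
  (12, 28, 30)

4

(106,101,47): 47²+101² = 12410 > 11236 = 106² → acute
(108,96,80): 80²+96² = 15616 > 11664 = 108² → acute
(267,61,230): 61²+230² = 56621 < 71289 = 267² → obtuse
(185,95,63): 63+95 ≤ 185, not a triangle
(124,259,285): 124²+259² = 82457 > 81225 = 285² → acute
(12,28,30): 12²+28² = 928 > 900 = 30² → acute
4 of the 6 are acute.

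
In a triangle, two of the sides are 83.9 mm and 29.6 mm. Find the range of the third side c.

By the triangle inequality, c must be less than 83.9 + 29.6 = 113.5 and greater than |83.9 − 29.6| = 54.3.

54.3 < c < 113.5 (mm)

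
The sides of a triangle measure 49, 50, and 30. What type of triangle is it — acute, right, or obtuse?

acute

Compare the square of the longest side to the sum of squares of the other two: 30² + 49² = 3301 > 2500 = 50².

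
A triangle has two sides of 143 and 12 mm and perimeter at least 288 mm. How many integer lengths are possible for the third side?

Triangle inequality: 131 < x < 155. Perimeter ≥ 288 gives x ≥ 288 − 143 − 12 = 133.
So 133 ≤ x < 155; integers 133 through 154: 22 values.

22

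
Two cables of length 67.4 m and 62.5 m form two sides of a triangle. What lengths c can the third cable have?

By the triangle inequality, c must be less than 67.4 + 62.5 = 129.9 and greater than |67.4 − 62.5| = 4.9.

4.9 < c < 129.9 (m)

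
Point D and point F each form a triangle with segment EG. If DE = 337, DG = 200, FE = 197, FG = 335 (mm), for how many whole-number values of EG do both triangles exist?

From triangle DEG: 137 < EG < 537.
From triangle FEG: 138 < EG < 532.
Intersection: 138 < EG < 532, so integers 139 through 531: 393 values.

393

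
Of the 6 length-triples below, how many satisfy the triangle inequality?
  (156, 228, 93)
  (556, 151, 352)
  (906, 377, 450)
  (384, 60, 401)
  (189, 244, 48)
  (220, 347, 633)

(93,156,228): 93+156 > 228 → valid
(151,352,556): 151+352 ≤ 556 → not valid
(377,450,906): 377+450 ≤ 906 → not valid
(60,384,401): 60+384 > 401 → valid
(48,189,244): 48+189 ≤ 244 → not valid
(220,347,633): 220+347 ≤ 633 → not valid
2 of the 6 triples form a triangle.

2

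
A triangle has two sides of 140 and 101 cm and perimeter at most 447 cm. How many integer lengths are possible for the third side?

Triangle inequality: 39 < x < 241. Perimeter ≤ 447 gives x ≤ 447 − 140 − 101 = 206.
So 39 < x ≤ 206; integers 40 through 206: 167 values.

167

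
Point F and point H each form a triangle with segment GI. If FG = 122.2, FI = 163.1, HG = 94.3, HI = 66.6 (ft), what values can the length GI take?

40.9 < GI < 160.9

From triangle FGI: |122.2 − 163.1| < GI < 122.2 + 163.1, i.e. 40.9 < GI < 285.3.
From triangle HGI: 27.7 < GI < 160.9.
Both must hold, so GI lies in the intersection.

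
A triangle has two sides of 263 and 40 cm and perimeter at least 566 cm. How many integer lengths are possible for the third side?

40

Triangle inequality: 223 < x < 303. Perimeter ≥ 566 gives x ≥ 566 − 263 − 40 = 263.
So 263 ≤ x < 303; integers 263 through 302: 40 values.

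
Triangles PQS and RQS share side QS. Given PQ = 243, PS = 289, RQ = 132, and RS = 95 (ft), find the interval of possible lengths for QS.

46 < QS < 227

From triangle PQS: |243 − 289| < QS < 243 + 289, i.e. 46 < QS < 532.
From triangle RQS: 37 < QS < 227.
Both must hold, so QS lies in the intersection.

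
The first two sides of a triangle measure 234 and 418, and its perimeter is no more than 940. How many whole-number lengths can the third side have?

104

Triangle inequality: 184 < x < 652. Perimeter ≤ 940 gives x ≤ 940 − 234 − 418 = 288.
So 184 < x ≤ 288; integers 185 through 288: 104 values.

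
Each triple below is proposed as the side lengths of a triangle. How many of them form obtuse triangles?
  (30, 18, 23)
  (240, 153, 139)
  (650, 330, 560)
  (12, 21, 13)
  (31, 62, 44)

4

(30,18,23): 18²+23² = 853 < 900 = 30² → obtuse
(240,153,139): 139²+153² = 42730 < 57600 = 240² → obtuse
(650,330,560): 330²+560² = 422500 = 650² → right
(12,21,13): 12²+13² = 313 < 441 = 21² → obtuse
(31,62,44): 31²+44² = 2897 < 3844 = 62² → obtuse
4 of the 5 are obtuse.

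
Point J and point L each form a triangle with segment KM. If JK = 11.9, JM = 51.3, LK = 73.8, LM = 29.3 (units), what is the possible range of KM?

From triangle JKM: |11.9 − 51.3| < KM < 11.9 + 51.3, i.e. 39.4 < KM < 63.2.
From triangle LKM: 44.5 < KM < 103.1.
Both must hold, so KM lies in the intersection.

44.5 < KM < 63.2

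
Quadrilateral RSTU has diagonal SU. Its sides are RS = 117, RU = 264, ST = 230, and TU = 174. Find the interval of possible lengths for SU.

147 < SU < 381

From triangle RSU: |117 − 264| < SU < 117 + 264, i.e. 147 < SU < 381.
From triangle TSU: 56 < SU < 404.
Both must hold, so SU lies in the intersection.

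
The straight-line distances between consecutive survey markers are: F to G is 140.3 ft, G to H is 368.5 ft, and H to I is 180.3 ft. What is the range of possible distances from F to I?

The maximum is all hops collinear in one direction: 140.3 + 368.5 + 180.3 = 689.1.
The longest hop is 368.5; the others sum to 320.6. Folding the others back against it leaves at least 368.5 − 320.6 = 47.9.

47.9 ≤ FI ≤ 689.1 ft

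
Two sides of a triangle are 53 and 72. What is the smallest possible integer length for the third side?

The third side must be strictly greater than |53 − 72| = 19.
The smallest integer above 19 is 20.

20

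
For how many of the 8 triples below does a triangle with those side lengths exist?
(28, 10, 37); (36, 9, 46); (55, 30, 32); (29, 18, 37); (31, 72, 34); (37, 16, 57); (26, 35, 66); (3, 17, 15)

(10,28,37): 10+28 > 37 → valid
(9,36,46): 9+36 ≤ 46 → not valid
(30,32,55): 30+32 > 55 → valid
(18,29,37): 18+29 > 37 → valid
(31,34,72): 31+34 ≤ 72 → not valid
(16,37,57): 16+37 ≤ 57 → not valid
(26,35,66): 26+35 ≤ 66 → not valid
(3,15,17): 3+15 > 17 → valid
4 of the 8 triples form a triangle.

4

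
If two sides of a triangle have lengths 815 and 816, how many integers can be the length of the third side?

1629

The third side lies in the open interval (1, 1631).
Integers from 2 to 1630 inclusive: 1630 − 2 + 1 = 1629.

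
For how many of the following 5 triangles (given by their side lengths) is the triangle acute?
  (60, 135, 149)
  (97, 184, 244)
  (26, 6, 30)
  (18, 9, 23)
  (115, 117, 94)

1

(60,135,149): 60²+135² = 21825 < 22201 = 149² → obtuse
(97,184,244): 97²+184² = 43265 < 59536 = 244² → obtuse
(26,6,30): 6²+26² = 712 < 900 = 30² → obtuse
(18,9,23): 9²+18² = 405 < 529 = 23² → obtuse
(115,117,94): 94²+115² = 22061 > 13689 = 117² → acute
1 of the 5 is acute.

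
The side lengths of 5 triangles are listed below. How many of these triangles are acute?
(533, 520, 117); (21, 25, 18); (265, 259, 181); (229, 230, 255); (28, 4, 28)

4

(533,520,117): 117²+520² = 284089 = 533² → right
(21,25,18): 18²+21² = 765 > 625 = 25² → acute
(265,259,181): 181²+259² = 99842 > 70225 = 265² → acute
(229,230,255): 229²+230² = 105341 > 65025 = 255² → acute
(28,4,28): 4²+28² = 800 > 784 = 28² → acute
4 of the 5 are acute.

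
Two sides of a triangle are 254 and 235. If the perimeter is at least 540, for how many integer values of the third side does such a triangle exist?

Triangle inequality: 19 < x < 489. Perimeter ≥ 540 gives x ≥ 540 − 254 − 235 = 51.
So 51 ≤ x < 489; integers 51 through 488: 438 values.

438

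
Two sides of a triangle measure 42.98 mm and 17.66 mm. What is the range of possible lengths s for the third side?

By the triangle inequality, s must be less than 42.98 + 17.66 = 60.64 and greater than |42.98 − 17.66| = 25.32.

25.32 < s < 60.64 (mm)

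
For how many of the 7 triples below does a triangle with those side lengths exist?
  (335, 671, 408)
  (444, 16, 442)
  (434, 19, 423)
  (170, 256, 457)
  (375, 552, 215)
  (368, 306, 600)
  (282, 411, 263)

(335,408,671): 335+408 > 671 → valid
(16,442,444): 16+442 > 444 → valid
(19,423,434): 19+423 > 434 → valid
(170,256,457): 170+256 ≤ 457 → not valid
(215,375,552): 215+375 > 552 → valid
(306,368,600): 306+368 > 600 → valid
(263,282,411): 263+282 > 411 → valid
6 of the 7 triples form a triangle.

6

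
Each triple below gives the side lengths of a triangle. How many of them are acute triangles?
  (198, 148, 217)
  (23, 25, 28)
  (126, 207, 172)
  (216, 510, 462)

(198,148,217): 148²+198² = 61108 > 47089 = 217² → acute
(23,25,28): 23²+25² = 1154 > 784 = 28² → acute
(126,207,172): 126²+172² = 45460 > 42849 = 207² → acute
(216,510,462): 216²+462² = 260100 = 510² → right
3 of the 4 are acute.

3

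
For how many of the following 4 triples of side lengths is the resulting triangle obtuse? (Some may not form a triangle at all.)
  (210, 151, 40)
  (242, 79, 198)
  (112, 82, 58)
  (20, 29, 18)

(210,151,40): 40+151 ≤ 210, not a triangle
(242,79,198): 79²+198² = 45445 < 58564 = 242² → obtuse
(112,82,58): 58²+82² = 10088 < 12544 = 112² → obtuse
(20,29,18): 18²+20² = 724 < 841 = 29² → obtuse
3 of the 4 are obtuse.

3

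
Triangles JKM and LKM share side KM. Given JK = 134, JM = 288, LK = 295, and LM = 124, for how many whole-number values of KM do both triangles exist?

247

From triangle JKM: 154 < KM < 422.
From triangle LKM: 171 < KM < 419.
Intersection: 171 < KM < 419, so integers 172 through 418: 247 values.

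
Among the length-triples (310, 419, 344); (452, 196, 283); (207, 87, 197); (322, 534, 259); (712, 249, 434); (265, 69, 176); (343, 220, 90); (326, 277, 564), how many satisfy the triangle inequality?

5

(310,344,419): 310+344 > 419 → valid
(196,283,452): 196+283 > 452 → valid
(87,197,207): 87+197 > 207 → valid
(259,322,534): 259+322 > 534 → valid
(249,434,712): 249+434 ≤ 712 → not valid
(69,176,265): 69+176 ≤ 265 → not valid
(90,220,343): 90+220 ≤ 343 → not valid
(277,326,564): 277+326 > 564 → valid
5 of the 8 triples form a triangle.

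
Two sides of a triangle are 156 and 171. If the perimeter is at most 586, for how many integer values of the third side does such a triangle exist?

Triangle inequality: 15 < x < 327. Perimeter ≤ 586 gives x ≤ 586 − 156 − 171 = 259.
So 15 < x ≤ 259; integers 16 through 259: 244 values.

244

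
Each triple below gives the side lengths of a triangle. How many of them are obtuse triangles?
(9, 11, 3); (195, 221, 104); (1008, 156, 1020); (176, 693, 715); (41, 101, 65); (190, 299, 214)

3

(9,11,3): 3²+9² = 90 < 121 = 11² → obtuse
(195,221,104): 104²+195² = 48841 = 221² → right
(1008,156,1020): 156²+1008² = 1040400 = 1020² → right
(176,693,715): 176²+693² = 511225 = 715² → right
(41,101,65): 41²+65² = 5906 < 10201 = 101² → obtuse
(190,299,214): 190²+214² = 81896 < 89401 = 299² → obtuse
3 of the 6 are obtuse.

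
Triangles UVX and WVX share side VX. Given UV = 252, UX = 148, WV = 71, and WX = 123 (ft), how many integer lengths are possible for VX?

89

From triangle UVX: 104 < VX < 400.
From triangle WVX: 52 < VX < 194.
Intersection: 104 < VX < 194, so integers 105 through 193: 89 values.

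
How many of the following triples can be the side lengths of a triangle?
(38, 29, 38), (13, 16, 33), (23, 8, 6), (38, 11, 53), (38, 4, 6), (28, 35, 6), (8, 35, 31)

(29,38,38): 29+38 > 38 → valid
(13,16,33): 13+16 ≤ 33 → not valid
(6,8,23): 6+8 ≤ 23 → not valid
(11,38,53): 11+38 ≤ 53 → not valid
(4,6,38): 4+6 ≤ 38 → not valid
(6,28,35): 6+28 ≤ 35 → not valid
(8,31,35): 8+31 > 35 → valid
2 of the 7 triples form a triangle.

2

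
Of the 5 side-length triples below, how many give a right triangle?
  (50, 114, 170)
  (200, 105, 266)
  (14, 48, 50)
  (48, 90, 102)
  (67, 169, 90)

(50,114,170): 50+114 ≤ 170, not a triangle
(200,105,266): 105²+200² = 51025 < 70756 = 266² → obtuse
(14,48,50): 14²+48² = 2500 = 50² → right
(48,90,102): 48²+90² = 10404 = 102² → right
(67,169,90): 67+90 ≤ 169, not a triangle
2 of the 5 are right.

2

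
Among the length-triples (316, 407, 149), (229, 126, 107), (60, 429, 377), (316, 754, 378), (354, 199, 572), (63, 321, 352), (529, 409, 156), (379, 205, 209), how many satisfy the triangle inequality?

6

(149,316,407): 149+316 > 407 → valid
(107,126,229): 107+126 > 229 → valid
(60,377,429): 60+377 > 429 → valid
(316,378,754): 316+378 ≤ 754 → not valid
(199,354,572): 199+354 ≤ 572 → not valid
(63,321,352): 63+321 > 352 → valid
(156,409,529): 156+409 > 529 → valid
(205,209,379): 205+209 > 379 → valid
6 of the 8 triples form a triangle.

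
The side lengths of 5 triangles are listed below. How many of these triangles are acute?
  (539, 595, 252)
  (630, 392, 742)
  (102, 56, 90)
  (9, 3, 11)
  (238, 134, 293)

1

(539,595,252): 252²+539² = 354025 = 595² → right
(630,392,742): 392²+630² = 550564 = 742² → right
(102,56,90): 56²+90² = 11236 > 10404 = 102² → acute
(9,3,11): 3²+9² = 90 < 121 = 11² → obtuse
(238,134,293): 134²+238² = 74600 < 85849 = 293² → obtuse
1 of the 5 is acute.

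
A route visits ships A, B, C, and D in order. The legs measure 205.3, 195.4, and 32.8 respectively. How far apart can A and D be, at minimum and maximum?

0 ≤ AD ≤ 433.5

The maximum is all hops collinear in one direction: 205.3 + 195.4 + 32.8 = 433.5.
The longest hop is 205.3; the others sum to 228.2. Since 205.3 ≤ 228.2, the path can fold back on itself completely, so the minimum distance is 0.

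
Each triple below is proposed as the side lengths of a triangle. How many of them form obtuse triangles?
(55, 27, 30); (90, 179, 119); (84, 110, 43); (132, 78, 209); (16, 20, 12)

(55,27,30): 27²+30² = 1629 < 3025 = 55² → obtuse
(90,179,119): 90²+119² = 22261 < 32041 = 179² → obtuse
(84,110,43): 43²+84² = 8905 < 12100 = 110² → obtuse
(132,78,209): 78²+132² = 23508 < 43681 = 209² → obtuse
(16,20,12): 12²+16² = 400 = 20² → right
4 of the 5 are obtuse.

4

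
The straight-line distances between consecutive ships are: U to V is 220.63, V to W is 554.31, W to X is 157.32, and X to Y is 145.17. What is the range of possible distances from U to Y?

31.19 ≤ UY ≤ 1077.43

The maximum is all hops collinear in one direction: 220.63 + 554.31 + 157.32 + 145.17 = 1077.43.
The longest hop is 554.31; the others sum to 523.12. Folding the others back against it leaves at least 554.31 − 523.12 = 31.19.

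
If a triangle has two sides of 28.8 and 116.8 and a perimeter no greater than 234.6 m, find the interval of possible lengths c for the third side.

88.0 < c ≤ 89.0

Triangle inequality alone gives 88.0 < c < 145.6.
The perimeter condition gives c ≤ 234.6 − 28.8 − 116.8 = 89.0.
Intersecting the two: 88.0 < c ≤ 89.0.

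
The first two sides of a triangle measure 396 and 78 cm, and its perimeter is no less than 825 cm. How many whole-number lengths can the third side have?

Triangle inequality: 318 < x < 474. Perimeter ≥ 825 gives x ≥ 825 − 396 − 78 = 351.
So 351 ≤ x < 474; integers 351 through 473: 123 values.

123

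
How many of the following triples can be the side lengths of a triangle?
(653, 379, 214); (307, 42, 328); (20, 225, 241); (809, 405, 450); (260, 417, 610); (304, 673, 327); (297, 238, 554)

4

(214,379,653): 214+379 ≤ 653 → not valid
(42,307,328): 42+307 > 328 → valid
(20,225,241): 20+225 > 241 → valid
(405,450,809): 405+450 > 809 → valid
(260,417,610): 260+417 > 610 → valid
(304,327,673): 304+327 ≤ 673 → not valid
(238,297,554): 238+297 ≤ 554 → not valid
4 of the 7 triples form a triangle.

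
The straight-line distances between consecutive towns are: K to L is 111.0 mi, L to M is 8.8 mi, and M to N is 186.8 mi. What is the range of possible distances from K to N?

The maximum is all hops collinear in one direction: 111.0 + 8.8 + 186.8 = 306.6.
The longest hop is 186.8; the others sum to 119.8. Folding the others back against it leaves at least 186.8 − 119.8 = 67.0.

67.0 ≤ KN ≤ 306.6 mi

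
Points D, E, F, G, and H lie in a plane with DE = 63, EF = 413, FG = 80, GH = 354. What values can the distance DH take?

The maximum is all hops collinear in one direction: 63 + 413 + 80 + 354 = 910.
The longest hop is 413; the others sum to 497. Since 413 ≤ 497, the path can fold back on itself completely, so the minimum distance is 0.

0 ≤ DH ≤ 910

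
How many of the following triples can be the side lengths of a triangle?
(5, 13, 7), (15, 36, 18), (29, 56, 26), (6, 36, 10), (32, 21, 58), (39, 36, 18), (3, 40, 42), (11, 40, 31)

(5,7,13): 5+7 ≤ 13 → not valid
(15,18,36): 15+18 ≤ 36 → not valid
(26,29,56): 26+29 ≤ 56 → not valid
(6,10,36): 6+10 ≤ 36 → not valid
(21,32,58): 21+32 ≤ 58 → not valid
(18,36,39): 18+36 > 39 → valid
(3,40,42): 3+40 > 42 → valid
(11,31,40): 11+31 > 40 → valid
3 of the 8 triples form a triangle.

3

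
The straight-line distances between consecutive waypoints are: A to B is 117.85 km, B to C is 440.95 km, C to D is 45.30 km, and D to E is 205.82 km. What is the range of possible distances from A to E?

71.98 ≤ AE ≤ 809.92 km

The maximum is all hops collinear in one direction: 117.85 + 440.95 + 45.30 + 205.82 = 809.92.
The longest hop is 440.95; the others sum to 368.97. Folding the others back against it leaves at least 440.95 − 368.97 = 71.98.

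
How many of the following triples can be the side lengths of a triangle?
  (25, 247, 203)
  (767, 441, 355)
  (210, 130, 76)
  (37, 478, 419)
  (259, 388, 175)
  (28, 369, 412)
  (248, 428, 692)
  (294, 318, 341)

3

(25,203,247): 25+203 ≤ 247 → not valid
(355,441,767): 355+441 > 767 → valid
(76,130,210): 76+130 ≤ 210 → not valid
(37,419,478): 37+419 ≤ 478 → not valid
(175,259,388): 175+259 > 388 → valid
(28,369,412): 28+369 ≤ 412 → not valid
(248,428,692): 248+428 ≤ 692 → not valid
(294,318,341): 294+318 > 341 → valid
3 of the 8 triples form a triangle.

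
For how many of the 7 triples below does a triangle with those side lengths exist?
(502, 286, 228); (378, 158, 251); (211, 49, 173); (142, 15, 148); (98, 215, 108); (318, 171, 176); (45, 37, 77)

6

(228,286,502): 228+286 > 502 → valid
(158,251,378): 158+251 > 378 → valid
(49,173,211): 49+173 > 211 → valid
(15,142,148): 15+142 > 148 → valid
(98,108,215): 98+108 ≤ 215 → not valid
(171,176,318): 171+176 > 318 → valid
(37,45,77): 37+45 > 77 → valid
6 of the 7 triples form a triangle.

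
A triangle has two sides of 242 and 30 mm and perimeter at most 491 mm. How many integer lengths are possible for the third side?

Triangle inequality: 212 < x < 272. Perimeter ≤ 491 gives x ≤ 491 − 242 − 30 = 219.
So 212 < x ≤ 219; integers 213 through 219: 7 values.

7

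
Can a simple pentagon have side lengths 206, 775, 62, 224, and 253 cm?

No

For a pentagon, each side must be shorter than the sum of the others.
Here the longest side is 775, but the remaining 4 sides sum to only 745.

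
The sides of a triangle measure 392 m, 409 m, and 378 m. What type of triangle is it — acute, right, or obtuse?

Compare the square of the longest side to the sum of squares of the other two: 378² + 392² = 296548 > 167281 = 409².

acute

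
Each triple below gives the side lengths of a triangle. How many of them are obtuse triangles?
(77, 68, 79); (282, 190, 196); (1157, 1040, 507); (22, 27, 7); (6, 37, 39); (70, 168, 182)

3

(77,68,79): 68²+77² = 10553 > 6241 = 79² → acute
(282,190,196): 190²+196² = 74516 < 79524 = 282² → obtuse
(1157,1040,507): 507²+1040² = 1338649 = 1157² → right
(22,27,7): 7²+22² = 533 < 729 = 27² → obtuse
(6,37,39): 6²+37² = 1405 < 1521 = 39² → obtuse
(70,168,182): 70²+168² = 33124 = 182² → right
3 of the 6 are obtuse.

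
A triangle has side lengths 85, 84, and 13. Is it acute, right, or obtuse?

right

Compare the square of the longest side to the sum of squares of the other two: 13² + 84² = 7225 = 85².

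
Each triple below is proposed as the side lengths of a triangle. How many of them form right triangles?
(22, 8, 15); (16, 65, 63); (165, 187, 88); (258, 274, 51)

2

(22,8,15): 8²+15² = 289 < 484 = 22² → obtuse
(16,65,63): 16²+63² = 4225 = 65² → right
(165,187,88): 88²+165² = 34969 = 187² → right
(258,274,51): 51²+258² = 69165 < 75076 = 274² → obtuse
2 of the 4 are right.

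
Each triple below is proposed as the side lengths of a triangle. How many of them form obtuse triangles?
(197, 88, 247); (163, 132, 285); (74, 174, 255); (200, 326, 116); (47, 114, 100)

3

(197,88,247): 88²+197² = 46553 < 61009 = 247² → obtuse
(163,132,285): 132²+163² = 43993 < 81225 = 285² → obtuse
(74,174,255): 74+174 ≤ 255, not a triangle
(200,326,116): 116+200 ≤ 326, not a triangle
(47,114,100): 47²+100² = 12209 < 12996 = 114² → obtuse
3 of the 5 are obtuse.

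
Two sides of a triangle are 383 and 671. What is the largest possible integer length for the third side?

The third side must be strictly less than 383 + 671 = 1054.
The largest integer below 1054 is 1053.

1053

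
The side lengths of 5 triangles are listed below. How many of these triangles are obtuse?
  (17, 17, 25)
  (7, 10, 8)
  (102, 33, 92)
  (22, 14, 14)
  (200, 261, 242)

3

(17,17,25): 17²+17² = 578 < 625 = 25² → obtuse
(7,10,8): 7²+8² = 113 > 100 = 10² → acute
(102,33,92): 33²+92² = 9553 < 10404 = 102² → obtuse
(22,14,14): 14²+14² = 392 < 484 = 22² → obtuse
(200,261,242): 200²+242² = 98564 > 68121 = 261² → acute
3 of the 5 are obtuse.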